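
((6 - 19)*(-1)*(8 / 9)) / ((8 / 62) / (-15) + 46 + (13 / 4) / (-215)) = 2772640 / 11031549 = 0.25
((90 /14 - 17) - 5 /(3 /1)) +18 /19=-4505 /399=-11.29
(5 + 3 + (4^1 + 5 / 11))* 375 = 51375 / 11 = 4670.45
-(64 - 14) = -50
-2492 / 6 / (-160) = 623 / 240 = 2.60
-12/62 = -6/31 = -0.19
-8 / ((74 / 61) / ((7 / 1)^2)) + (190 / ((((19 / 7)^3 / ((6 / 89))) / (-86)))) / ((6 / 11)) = -504191184 / 1188773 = -424.13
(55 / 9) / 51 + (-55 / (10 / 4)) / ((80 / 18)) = -44341 / 9180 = -4.83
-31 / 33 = -0.94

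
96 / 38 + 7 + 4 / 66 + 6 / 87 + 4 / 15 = 300703 / 30305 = 9.92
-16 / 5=-3.20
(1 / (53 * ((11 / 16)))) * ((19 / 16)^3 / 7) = 6859 / 1044736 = 0.01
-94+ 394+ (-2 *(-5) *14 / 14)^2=400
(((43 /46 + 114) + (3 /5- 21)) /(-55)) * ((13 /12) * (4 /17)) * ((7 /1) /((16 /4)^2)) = -116389 /607200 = -0.19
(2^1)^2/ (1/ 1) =4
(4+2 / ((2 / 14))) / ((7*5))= 18 / 35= 0.51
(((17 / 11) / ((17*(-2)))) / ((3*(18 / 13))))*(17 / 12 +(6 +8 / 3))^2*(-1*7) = 7.79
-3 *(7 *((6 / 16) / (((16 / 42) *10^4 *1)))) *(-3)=3969 / 640000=0.01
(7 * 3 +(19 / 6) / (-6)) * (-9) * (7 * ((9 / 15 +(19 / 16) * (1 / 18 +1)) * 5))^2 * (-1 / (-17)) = -15132538729 / 331776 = -45610.71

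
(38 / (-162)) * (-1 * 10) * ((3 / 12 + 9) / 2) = 3515 / 324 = 10.85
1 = 1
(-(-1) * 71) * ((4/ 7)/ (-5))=-284/ 35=-8.11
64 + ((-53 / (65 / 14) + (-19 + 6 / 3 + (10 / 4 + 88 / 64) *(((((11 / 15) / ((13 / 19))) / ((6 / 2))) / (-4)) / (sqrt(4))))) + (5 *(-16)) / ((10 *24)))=1313329 / 37440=35.08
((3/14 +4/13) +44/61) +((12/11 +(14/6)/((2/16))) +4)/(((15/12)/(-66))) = -69562729/55510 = -1253.16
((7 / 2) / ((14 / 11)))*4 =11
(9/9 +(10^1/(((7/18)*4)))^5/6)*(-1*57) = -3507950373/33614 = -104359.80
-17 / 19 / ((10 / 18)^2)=-1377 / 475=-2.90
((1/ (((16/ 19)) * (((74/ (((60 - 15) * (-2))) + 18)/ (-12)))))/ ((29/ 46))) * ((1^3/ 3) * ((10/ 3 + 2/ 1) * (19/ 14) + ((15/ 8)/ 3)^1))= -8659155/ 2510704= -3.45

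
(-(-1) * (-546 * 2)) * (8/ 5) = -8736/ 5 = -1747.20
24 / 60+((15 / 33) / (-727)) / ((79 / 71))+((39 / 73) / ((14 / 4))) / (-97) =62294824247 / 156572983105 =0.40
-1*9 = -9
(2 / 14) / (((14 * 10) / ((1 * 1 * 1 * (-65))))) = -13 / 196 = -0.07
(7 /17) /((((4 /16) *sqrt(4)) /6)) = 84 /17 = 4.94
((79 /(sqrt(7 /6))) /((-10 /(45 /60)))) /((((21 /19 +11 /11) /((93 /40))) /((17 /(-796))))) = 7119243 * sqrt(42) /356608000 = 0.13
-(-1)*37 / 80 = 37 / 80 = 0.46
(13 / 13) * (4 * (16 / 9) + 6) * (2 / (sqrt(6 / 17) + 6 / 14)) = -28084 / 423 + 11564 * sqrt(102) / 1269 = 25.64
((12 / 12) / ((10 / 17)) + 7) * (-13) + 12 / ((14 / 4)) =-7677 / 70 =-109.67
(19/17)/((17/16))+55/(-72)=5993/20808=0.29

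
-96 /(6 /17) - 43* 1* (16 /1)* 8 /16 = -616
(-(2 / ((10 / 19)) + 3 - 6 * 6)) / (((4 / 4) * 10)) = 73 / 25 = 2.92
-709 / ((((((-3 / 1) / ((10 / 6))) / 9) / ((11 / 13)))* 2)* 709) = 55 / 26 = 2.12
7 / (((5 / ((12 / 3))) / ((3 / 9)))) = 28 / 15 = 1.87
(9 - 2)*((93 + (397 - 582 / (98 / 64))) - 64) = 2250 / 7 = 321.43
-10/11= -0.91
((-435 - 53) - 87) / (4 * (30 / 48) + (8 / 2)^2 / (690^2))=-136878750 / 595133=-230.00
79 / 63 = 1.25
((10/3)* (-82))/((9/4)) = -3280/27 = -121.48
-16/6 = -8/3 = -2.67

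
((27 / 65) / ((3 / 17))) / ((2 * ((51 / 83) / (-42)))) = -80.45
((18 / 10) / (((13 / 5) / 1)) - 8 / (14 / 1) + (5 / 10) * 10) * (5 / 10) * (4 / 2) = 5.12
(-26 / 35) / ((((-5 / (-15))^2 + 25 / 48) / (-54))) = 15552 / 245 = 63.48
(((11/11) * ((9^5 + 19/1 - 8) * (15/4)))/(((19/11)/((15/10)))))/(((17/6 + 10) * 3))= 4995.68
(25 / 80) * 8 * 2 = 5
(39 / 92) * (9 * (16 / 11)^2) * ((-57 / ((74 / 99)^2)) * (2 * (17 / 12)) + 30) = -7966753704 / 3809927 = -2091.05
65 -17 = 48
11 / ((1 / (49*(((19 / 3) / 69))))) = 10241 / 207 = 49.47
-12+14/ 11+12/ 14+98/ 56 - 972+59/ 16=-1202965/ 1232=-976.43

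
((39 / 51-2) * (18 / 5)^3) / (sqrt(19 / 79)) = -122472 * sqrt(1501) / 40375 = -117.52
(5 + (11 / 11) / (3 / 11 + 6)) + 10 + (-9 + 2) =563 / 69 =8.16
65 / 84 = 0.77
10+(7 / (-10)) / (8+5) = 1293 / 130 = 9.95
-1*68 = -68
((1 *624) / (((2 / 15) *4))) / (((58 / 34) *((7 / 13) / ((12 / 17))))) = 182520 / 203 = 899.11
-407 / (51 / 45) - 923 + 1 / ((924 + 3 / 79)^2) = -1282.12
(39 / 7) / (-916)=-39 / 6412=-0.01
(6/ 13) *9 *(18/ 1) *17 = 16524/ 13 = 1271.08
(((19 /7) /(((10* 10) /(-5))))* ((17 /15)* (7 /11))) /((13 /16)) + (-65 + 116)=50.88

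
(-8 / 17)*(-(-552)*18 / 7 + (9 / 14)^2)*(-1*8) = 4452624 / 833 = 5345.29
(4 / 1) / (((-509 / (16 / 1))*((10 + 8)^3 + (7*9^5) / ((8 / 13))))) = -512 / 2758838535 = -0.00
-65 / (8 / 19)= -154.38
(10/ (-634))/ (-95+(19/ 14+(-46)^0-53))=70/ 646363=0.00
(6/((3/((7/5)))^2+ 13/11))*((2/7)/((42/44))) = 121/389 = 0.31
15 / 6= 5 / 2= 2.50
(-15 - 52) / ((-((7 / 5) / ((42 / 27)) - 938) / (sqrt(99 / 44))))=-1005 / 9371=-0.11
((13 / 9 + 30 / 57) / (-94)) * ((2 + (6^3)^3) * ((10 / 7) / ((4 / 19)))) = -8490460565 / 5922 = -1433715.06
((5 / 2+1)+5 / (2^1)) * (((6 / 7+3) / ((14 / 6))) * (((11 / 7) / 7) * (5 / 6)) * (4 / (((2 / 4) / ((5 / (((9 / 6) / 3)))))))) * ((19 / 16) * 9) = 3809025 / 2401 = 1586.43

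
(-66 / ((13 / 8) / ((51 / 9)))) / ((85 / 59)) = -10384 / 65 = -159.75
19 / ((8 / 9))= 171 / 8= 21.38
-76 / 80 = -19 / 20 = -0.95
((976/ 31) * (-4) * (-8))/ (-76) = -7808/ 589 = -13.26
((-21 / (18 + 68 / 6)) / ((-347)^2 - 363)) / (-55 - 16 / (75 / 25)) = 189 / 1912092688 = 0.00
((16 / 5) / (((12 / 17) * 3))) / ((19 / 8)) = 544 / 855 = 0.64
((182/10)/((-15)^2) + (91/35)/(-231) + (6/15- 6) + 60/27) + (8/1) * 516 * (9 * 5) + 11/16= 257459727787/1386000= 185757.38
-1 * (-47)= 47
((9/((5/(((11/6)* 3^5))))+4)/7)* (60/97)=48354/679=71.21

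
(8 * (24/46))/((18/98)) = 1568/69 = 22.72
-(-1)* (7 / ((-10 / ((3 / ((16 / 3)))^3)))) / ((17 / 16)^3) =-5103 / 49130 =-0.10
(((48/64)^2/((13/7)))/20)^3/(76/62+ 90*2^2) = 7751457/806158532608000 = 0.00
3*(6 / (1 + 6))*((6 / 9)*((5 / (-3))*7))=-20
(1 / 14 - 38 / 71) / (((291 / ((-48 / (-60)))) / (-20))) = 3688 / 144627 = 0.03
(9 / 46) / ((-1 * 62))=-9 / 2852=-0.00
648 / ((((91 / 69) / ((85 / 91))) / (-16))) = -7343.11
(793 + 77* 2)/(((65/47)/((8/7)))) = 356072/455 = 782.58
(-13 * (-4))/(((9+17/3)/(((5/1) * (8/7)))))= 1560/77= 20.26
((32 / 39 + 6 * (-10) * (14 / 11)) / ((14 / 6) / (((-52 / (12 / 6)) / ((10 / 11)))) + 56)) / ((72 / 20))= -81020 / 215901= -0.38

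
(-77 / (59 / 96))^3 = -403911180288 / 205379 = -1966662.51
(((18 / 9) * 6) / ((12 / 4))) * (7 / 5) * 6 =168 / 5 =33.60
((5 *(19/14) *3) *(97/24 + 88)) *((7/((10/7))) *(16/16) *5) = 1468985/32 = 45905.78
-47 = -47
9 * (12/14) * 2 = 108/7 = 15.43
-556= -556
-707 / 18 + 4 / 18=-703 / 18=-39.06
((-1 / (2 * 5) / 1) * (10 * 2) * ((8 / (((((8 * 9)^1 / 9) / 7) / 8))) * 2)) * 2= -448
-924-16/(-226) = -104404/113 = -923.93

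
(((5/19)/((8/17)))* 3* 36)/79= 2295/3002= 0.76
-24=-24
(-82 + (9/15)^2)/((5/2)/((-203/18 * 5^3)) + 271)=-0.30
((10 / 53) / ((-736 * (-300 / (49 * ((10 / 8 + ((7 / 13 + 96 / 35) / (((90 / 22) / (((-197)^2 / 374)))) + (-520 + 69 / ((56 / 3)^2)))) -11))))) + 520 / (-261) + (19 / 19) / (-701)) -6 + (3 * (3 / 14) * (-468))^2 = 335756174683651873260673 / 3709725713680896000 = 90507.01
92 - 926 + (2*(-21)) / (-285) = -79216 / 95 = -833.85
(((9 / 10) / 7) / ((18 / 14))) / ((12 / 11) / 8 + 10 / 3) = 33 / 1145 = 0.03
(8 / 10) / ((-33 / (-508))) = 2032 / 165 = 12.32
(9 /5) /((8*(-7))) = -9 /280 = -0.03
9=9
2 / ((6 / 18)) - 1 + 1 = 6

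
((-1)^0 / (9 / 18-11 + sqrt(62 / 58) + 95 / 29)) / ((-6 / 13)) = 754 * sqrt(899) / 515895 + 157963 / 515895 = 0.35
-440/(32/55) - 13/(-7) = -21123/28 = -754.39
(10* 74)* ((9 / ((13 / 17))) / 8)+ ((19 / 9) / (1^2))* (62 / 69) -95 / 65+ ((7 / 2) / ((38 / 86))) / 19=3175205504 / 2914353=1089.51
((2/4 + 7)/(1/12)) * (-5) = -450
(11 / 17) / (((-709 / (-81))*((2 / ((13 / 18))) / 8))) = 2574 / 12053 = 0.21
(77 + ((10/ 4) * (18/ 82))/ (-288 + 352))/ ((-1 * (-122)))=0.63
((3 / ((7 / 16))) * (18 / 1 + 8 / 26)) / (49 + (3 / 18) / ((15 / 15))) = 9792 / 3835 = 2.55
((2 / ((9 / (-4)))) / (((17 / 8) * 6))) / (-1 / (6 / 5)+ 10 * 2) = -64 / 17595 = -0.00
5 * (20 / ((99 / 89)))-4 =8504 / 99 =85.90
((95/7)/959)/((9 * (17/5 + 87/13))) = 6175/39633552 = 0.00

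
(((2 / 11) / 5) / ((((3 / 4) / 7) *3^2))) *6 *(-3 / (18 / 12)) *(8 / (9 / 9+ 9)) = -896 / 2475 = -0.36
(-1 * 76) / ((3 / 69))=-1748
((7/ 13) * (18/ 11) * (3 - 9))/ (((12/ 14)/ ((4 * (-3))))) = 10584/ 143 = 74.01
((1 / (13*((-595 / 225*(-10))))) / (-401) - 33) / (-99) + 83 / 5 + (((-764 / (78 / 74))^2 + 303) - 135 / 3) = 525639.71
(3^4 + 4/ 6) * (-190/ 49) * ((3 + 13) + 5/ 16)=-41325/ 8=-5165.62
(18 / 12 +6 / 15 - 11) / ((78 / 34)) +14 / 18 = -287 / 90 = -3.19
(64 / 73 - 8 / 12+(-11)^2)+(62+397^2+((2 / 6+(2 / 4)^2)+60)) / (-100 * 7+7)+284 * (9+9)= 434105927 / 86724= 5005.60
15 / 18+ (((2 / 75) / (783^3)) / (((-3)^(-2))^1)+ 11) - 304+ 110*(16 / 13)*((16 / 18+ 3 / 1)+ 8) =137024119340377 / 104010548850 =1317.41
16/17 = 0.94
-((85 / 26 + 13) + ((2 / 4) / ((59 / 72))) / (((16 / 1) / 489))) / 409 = -107127 / 1254812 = -0.09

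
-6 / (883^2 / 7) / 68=-21 / 26509426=-0.00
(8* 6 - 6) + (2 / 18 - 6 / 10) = 1868 / 45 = 41.51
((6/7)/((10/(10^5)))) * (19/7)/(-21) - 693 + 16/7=-616915/343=-1798.59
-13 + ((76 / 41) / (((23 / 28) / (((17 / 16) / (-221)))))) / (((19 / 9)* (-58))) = -9243223 / 711022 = -13.00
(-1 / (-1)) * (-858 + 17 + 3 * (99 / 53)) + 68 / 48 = -530411 / 636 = -833.98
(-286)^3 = -23393656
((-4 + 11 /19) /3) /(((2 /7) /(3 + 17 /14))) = -3835 /228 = -16.82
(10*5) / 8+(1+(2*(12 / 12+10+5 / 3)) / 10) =587 / 60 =9.78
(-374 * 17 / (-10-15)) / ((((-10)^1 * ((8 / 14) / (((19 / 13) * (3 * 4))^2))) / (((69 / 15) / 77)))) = -86384412 / 105625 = -817.84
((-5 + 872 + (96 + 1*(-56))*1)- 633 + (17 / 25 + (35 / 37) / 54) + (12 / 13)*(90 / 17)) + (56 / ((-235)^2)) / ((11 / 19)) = 74994914811851 / 268235446050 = 279.59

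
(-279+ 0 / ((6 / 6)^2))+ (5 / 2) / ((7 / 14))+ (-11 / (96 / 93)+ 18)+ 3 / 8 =-8521 / 32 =-266.28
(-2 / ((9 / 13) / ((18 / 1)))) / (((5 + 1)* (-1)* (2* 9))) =13 / 27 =0.48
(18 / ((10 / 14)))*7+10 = 932 / 5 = 186.40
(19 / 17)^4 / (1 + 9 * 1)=130321 / 835210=0.16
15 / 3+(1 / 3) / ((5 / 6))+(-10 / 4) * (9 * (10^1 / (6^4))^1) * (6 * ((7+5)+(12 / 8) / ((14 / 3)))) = -8327 / 1120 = -7.43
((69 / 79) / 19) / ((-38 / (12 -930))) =31671 / 28519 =1.11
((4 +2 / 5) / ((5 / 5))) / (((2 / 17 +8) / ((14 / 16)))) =0.47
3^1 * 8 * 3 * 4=288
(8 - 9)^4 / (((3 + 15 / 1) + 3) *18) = 1 / 378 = 0.00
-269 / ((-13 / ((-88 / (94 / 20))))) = -236720 / 611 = -387.43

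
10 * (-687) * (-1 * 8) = 54960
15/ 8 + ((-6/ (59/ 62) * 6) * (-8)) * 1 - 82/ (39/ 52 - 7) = 3748141/ 11800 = 317.64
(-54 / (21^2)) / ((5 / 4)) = -24 / 245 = -0.10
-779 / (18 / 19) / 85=-14801 / 1530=-9.67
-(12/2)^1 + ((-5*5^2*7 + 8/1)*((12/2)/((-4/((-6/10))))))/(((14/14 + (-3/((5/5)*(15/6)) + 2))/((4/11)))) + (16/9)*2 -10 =-16838/99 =-170.08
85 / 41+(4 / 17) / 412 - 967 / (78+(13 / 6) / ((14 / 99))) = -1554800128 / 187589883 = -8.29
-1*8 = -8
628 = 628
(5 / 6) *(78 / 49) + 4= 261 / 49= 5.33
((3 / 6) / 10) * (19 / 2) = 0.48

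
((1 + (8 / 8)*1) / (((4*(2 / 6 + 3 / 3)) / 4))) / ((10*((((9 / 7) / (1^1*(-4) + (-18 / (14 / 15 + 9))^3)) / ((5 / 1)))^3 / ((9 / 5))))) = -15643.63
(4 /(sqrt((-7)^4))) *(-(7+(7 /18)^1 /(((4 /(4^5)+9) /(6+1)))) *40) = -23.84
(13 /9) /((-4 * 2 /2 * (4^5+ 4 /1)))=-13 /37008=-0.00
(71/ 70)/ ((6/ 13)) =923/ 420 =2.20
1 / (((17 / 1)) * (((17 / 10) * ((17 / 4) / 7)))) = 280 / 4913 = 0.06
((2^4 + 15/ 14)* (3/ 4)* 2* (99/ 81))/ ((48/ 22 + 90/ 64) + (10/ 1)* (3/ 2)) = 231352/ 137403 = 1.68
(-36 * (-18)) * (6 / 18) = 216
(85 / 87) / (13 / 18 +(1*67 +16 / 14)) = 3570 / 251633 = 0.01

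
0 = 0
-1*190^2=-36100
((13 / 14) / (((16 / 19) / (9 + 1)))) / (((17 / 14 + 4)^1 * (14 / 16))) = 1235 / 511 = 2.42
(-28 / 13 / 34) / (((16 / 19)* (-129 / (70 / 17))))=4655 / 1938612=0.00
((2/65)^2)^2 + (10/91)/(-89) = -13721282/11120939375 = -0.00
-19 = -19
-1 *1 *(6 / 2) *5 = -15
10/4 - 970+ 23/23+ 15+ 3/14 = -6659/7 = -951.29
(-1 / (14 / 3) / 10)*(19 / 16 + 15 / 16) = -51 / 1120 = -0.05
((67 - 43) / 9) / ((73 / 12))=32 / 73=0.44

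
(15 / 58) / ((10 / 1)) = 3 / 116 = 0.03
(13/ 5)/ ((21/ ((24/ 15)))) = 104/ 525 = 0.20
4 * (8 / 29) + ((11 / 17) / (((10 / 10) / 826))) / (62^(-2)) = 1012871480 / 493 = 2054506.04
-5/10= -1/2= -0.50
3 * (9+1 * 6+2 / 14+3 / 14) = 645 / 14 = 46.07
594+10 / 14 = 4163 / 7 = 594.71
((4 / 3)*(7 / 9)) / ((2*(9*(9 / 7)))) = 98 / 2187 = 0.04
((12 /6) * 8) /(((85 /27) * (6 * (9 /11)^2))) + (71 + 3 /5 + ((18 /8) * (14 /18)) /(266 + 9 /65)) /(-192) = 3023333999 /3387836160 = 0.89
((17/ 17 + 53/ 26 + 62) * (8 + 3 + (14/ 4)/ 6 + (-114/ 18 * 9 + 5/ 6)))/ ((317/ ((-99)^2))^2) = -28967893376895/ 10450856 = -2771820.16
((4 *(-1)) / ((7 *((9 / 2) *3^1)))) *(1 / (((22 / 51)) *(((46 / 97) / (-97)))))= 319906 / 15939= 20.07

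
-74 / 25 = -2.96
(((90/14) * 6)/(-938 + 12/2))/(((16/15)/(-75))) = 151875/52192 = 2.91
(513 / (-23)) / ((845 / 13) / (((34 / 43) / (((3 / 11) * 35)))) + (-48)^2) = -63954 / 8856311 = -0.01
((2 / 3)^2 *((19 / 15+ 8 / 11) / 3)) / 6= 658 / 13365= 0.05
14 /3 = 4.67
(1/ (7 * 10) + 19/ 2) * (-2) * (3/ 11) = -1998/ 385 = -5.19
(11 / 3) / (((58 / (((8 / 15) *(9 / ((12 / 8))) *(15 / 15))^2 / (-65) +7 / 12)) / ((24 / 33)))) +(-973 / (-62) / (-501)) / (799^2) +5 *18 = 252366996154394687 / 2803467926990250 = 90.02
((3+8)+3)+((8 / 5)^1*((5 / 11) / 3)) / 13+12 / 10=32644 / 2145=15.22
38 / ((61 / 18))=684 / 61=11.21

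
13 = 13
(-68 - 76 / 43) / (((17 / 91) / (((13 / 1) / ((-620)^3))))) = 3549 / 174217768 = 0.00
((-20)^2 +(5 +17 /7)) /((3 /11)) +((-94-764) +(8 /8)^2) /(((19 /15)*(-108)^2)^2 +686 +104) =171199893977923 /114598934814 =1493.90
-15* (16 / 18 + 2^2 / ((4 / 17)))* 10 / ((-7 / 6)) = 2300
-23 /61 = -0.38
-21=-21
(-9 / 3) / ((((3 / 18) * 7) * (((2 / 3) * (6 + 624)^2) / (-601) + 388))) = 5409 / 109942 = 0.05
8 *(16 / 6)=64 / 3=21.33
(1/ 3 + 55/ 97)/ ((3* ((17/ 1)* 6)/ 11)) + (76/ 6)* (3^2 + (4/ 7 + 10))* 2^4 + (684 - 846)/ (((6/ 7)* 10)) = 12303156301/ 3116610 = 3947.61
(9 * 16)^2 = 20736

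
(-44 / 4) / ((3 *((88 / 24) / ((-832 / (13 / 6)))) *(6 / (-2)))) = -128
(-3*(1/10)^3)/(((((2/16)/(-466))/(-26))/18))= -654264/125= -5234.11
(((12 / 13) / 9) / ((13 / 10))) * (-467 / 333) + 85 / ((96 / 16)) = 14.06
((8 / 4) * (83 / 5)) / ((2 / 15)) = 249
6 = 6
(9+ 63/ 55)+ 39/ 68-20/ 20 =36349/ 3740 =9.72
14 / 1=14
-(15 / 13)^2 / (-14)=225 / 2366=0.10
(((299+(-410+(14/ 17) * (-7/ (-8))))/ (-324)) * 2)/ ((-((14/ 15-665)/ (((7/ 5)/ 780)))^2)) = -7499/ 1507927367606400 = -0.00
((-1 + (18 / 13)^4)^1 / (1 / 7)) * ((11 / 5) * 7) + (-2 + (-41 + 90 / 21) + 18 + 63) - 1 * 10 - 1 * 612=-58237779 / 199927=-291.30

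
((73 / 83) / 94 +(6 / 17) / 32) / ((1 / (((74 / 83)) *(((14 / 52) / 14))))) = 800347 / 2289793376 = 0.00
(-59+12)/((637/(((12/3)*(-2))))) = 376/637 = 0.59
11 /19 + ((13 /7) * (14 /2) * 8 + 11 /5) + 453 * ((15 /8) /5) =210257 /760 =276.65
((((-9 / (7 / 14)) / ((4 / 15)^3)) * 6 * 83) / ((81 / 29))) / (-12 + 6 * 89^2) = -902625 / 253408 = -3.56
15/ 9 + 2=11/ 3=3.67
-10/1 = -10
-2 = -2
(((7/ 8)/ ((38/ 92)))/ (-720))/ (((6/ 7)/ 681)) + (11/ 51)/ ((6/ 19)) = -3078373/ 1860480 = -1.65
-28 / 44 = -7 / 11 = -0.64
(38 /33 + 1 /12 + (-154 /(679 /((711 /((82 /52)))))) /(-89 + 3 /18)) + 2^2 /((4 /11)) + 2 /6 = 98429497 /7174508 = 13.72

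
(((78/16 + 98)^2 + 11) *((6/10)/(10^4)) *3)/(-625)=-6102297/2000000000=-0.00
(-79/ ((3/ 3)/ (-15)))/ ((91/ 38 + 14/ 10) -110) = -225150/ 20179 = -11.16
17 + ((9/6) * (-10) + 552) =554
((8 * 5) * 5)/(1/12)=2400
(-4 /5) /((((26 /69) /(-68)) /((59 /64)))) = 69207 /520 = 133.09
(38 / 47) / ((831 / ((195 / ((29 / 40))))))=98800 / 377551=0.26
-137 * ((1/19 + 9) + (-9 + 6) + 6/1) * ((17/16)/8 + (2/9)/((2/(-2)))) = 147.63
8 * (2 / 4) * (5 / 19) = 20 / 19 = 1.05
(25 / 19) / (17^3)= 25 / 93347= 0.00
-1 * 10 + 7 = -3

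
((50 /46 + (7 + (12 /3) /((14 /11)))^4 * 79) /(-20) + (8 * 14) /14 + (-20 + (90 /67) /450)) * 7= -1547242209941 /5285630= -292726.17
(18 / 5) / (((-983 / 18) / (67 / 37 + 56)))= -693036 / 181855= -3.81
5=5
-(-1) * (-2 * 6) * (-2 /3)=8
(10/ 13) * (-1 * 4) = -40/ 13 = -3.08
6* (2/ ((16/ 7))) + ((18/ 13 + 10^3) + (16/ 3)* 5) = 161195/ 156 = 1033.30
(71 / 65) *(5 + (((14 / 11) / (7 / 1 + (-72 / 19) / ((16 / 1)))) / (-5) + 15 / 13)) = 79795764 / 11944075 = 6.68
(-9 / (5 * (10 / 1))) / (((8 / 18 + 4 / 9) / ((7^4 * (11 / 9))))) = -237699 / 400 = -594.25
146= 146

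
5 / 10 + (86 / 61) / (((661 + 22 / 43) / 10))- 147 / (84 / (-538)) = 326908714 / 347029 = 942.02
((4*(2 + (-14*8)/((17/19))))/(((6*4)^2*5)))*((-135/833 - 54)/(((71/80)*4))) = 5248611/2010862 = 2.61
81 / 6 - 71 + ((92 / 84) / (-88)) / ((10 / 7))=-151823 / 2640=-57.51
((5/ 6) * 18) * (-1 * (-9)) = 135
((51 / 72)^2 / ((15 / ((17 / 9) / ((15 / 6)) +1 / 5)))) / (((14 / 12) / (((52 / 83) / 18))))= 161551 / 169419600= 0.00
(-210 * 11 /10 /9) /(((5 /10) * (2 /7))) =-539 /3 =-179.67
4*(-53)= -212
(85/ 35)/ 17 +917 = 6420/ 7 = 917.14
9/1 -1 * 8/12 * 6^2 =-15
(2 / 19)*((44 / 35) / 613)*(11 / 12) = 242 / 1222935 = 0.00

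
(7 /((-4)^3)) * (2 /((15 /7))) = -49 /480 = -0.10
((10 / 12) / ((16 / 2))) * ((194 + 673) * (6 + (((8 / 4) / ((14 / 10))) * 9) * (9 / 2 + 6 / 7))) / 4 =5301705 / 3136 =1690.59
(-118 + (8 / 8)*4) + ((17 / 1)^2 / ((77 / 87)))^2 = 631494543 / 5929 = 106509.45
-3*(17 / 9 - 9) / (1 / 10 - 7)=-640 / 207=-3.09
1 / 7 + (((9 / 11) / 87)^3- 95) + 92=-649234991 / 227232313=-2.86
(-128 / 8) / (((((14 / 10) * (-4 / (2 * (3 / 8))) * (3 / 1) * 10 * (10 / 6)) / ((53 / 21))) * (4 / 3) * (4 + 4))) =159 / 15680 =0.01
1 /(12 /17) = 17 /12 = 1.42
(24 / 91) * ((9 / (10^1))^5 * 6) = 531441 / 568750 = 0.93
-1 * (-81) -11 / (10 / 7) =73.30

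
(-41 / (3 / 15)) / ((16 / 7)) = -1435 / 16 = -89.69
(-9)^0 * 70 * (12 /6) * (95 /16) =3325 /4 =831.25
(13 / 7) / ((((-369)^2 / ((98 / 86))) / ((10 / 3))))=910 / 17564769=0.00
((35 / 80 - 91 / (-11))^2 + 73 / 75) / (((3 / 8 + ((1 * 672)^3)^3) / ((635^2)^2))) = 1161012024772516075 / 2596988627634068570738603886624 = 0.00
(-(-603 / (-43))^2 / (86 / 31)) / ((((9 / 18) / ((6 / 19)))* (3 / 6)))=-135262548 / 1510633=-89.54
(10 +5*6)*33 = 1320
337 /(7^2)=337 /49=6.88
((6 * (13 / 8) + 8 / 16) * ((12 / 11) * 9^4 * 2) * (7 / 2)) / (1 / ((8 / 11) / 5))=74697.80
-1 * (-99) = 99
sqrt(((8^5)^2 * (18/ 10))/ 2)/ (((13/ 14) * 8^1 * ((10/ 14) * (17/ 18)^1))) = 6203.22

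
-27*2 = -54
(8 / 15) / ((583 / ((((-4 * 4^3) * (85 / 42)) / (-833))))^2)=655360 / 1079665225947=0.00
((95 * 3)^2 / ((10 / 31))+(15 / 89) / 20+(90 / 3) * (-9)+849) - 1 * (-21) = 89853513 / 356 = 252397.51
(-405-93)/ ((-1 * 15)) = 166/ 5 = 33.20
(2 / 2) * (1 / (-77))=-1 / 77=-0.01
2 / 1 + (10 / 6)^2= 43 / 9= 4.78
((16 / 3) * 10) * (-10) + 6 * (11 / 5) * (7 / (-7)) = -8198 / 15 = -546.53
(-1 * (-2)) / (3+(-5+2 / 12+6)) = 0.48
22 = 22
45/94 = 0.48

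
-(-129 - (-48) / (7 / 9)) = 471 / 7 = 67.29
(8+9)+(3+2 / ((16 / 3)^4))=655441 / 32768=20.00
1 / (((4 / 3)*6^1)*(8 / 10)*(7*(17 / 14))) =5 / 272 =0.02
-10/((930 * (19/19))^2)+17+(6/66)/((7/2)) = 113388313/6659730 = 17.03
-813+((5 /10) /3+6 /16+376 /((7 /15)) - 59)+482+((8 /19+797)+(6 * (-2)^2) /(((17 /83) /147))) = 1000553177 /54264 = 18438.62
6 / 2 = 3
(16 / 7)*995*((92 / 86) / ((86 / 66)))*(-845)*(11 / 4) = -56157043800 / 12943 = -4338796.55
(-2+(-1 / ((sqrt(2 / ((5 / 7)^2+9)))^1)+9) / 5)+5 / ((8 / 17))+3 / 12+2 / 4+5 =647 / 40- sqrt(233) / 35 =15.74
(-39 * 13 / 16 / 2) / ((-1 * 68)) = 507 / 2176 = 0.23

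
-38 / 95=-2 / 5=-0.40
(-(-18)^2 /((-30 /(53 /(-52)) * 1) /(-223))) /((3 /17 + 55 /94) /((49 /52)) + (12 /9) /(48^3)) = 518134291508736 /170595957935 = 3037.20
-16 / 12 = -4 / 3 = -1.33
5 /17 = 0.29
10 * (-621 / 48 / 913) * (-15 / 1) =2.13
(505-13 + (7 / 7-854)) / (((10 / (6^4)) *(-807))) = 77976 / 1345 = 57.97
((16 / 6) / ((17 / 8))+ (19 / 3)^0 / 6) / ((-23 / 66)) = -1595 / 391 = -4.08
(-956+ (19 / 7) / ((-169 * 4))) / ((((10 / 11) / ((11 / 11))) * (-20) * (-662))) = -49761921 / 626516800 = -0.08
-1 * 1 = -1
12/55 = 0.22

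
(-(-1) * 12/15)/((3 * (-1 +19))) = 2/135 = 0.01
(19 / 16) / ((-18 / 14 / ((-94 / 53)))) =6251 / 3816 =1.64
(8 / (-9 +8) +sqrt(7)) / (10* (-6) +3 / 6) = 16 / 119 - 2* sqrt(7) / 119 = 0.09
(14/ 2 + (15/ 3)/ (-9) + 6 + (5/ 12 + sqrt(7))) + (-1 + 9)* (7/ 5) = 26.71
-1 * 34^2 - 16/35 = -1156.46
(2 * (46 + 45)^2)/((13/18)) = 22932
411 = 411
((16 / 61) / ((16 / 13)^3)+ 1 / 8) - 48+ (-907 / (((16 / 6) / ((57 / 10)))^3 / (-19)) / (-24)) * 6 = -5262250157943 / 124928000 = -42122.26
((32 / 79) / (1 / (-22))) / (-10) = 352 / 395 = 0.89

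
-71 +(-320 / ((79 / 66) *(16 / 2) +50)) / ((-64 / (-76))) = -77.38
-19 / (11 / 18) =-342 / 11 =-31.09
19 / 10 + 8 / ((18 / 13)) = 691 / 90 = 7.68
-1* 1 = -1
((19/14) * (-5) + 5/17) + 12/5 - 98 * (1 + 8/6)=-830947/3570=-232.76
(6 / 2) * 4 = 12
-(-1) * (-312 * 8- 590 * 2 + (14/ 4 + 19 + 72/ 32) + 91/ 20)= -36467/ 10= -3646.70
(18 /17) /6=3 /17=0.18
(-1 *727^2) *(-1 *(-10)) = -5285290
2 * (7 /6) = 7 /3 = 2.33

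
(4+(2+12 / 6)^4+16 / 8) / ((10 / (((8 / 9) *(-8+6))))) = -2096 / 45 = -46.58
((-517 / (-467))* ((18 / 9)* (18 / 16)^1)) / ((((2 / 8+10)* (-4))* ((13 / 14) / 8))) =-0.52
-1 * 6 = -6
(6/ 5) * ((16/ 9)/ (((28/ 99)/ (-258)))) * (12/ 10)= -408672/ 175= -2335.27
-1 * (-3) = 3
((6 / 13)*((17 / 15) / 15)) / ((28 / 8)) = 68 / 6825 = 0.01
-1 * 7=-7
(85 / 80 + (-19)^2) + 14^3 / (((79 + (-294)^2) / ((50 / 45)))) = 902214319 / 2491632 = 362.10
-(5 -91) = 86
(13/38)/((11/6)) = 0.19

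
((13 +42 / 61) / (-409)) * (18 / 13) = -15030 / 324337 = -0.05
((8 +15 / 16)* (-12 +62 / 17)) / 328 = -10153 / 44608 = -0.23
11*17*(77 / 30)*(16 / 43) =178.59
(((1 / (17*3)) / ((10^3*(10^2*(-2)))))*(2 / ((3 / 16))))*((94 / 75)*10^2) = -188 / 1434375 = -0.00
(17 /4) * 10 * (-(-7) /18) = 595 /36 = 16.53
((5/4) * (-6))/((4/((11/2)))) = -165/16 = -10.31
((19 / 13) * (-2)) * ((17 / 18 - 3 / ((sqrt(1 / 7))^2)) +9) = 3781 / 117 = 32.32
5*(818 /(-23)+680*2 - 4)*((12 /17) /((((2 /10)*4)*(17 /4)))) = 9111000 /6647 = 1370.69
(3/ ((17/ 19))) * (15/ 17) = 855/ 289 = 2.96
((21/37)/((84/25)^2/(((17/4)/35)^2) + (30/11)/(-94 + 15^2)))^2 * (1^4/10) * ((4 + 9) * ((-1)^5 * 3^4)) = -1118556977762849625/19332667553237076382472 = -0.00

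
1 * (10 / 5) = 2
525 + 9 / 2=1059 / 2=529.50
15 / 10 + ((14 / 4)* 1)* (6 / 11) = 3.41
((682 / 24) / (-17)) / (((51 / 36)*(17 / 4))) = -1364 / 4913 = -0.28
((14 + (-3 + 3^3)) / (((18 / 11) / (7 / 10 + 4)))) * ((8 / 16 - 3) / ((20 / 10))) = -136.43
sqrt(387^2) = 387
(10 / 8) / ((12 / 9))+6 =111 / 16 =6.94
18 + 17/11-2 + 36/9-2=215/11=19.55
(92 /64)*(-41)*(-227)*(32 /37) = 428122 /37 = 11570.86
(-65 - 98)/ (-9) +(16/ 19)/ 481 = 1489801/ 82251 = 18.11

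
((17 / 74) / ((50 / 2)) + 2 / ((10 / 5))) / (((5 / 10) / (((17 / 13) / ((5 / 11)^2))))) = 3840419 / 300625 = 12.77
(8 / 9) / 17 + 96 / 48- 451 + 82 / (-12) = -139469 / 306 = -455.78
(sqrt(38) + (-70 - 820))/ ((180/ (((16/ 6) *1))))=-356/ 27 + 2 *sqrt(38)/ 135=-13.09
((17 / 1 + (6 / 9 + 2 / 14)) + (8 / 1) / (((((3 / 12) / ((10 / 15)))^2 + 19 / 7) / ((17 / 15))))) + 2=3086816 / 134295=22.99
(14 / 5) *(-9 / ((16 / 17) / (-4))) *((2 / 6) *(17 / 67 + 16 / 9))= 29155 / 402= 72.52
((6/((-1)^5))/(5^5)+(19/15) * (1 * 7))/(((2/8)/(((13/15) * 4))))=17286256/140625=122.92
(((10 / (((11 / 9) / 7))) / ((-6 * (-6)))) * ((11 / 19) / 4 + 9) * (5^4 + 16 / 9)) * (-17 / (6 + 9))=-466538905 / 45144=-10334.46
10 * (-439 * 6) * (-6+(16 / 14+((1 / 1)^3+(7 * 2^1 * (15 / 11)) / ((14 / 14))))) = -401257.40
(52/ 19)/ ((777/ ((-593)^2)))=18285748/ 14763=1238.62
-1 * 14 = -14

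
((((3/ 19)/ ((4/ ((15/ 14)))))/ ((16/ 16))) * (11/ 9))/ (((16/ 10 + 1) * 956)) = 0.00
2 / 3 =0.67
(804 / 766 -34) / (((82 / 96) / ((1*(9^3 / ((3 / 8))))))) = -1177597440 / 15703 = -74991.88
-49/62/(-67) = 49/4154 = 0.01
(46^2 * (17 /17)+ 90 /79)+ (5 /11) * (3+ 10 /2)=1842954 /869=2120.78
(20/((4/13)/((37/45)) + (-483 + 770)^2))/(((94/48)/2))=461760/1862124443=0.00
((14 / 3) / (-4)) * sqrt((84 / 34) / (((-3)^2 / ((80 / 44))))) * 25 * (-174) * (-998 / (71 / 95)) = -962321500 * sqrt(39270) / 39831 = -4787727.56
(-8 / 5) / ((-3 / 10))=16 / 3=5.33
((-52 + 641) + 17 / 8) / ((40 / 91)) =430339 / 320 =1344.81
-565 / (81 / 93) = -17515 / 27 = -648.70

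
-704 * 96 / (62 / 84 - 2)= 2838528 / 53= 53557.13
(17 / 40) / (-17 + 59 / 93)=-1581 / 60880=-0.03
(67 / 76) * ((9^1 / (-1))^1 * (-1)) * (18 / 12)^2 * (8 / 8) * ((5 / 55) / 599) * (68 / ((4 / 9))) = 830331 / 2003056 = 0.41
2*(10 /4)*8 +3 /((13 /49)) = 667 /13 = 51.31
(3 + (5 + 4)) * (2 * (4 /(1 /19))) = 1824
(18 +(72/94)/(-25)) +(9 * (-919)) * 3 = -29134161/1175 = -24795.03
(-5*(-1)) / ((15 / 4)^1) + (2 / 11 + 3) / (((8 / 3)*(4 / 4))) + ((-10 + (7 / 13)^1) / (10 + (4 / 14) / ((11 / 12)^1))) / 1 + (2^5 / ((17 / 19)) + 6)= 1004645495 / 23162568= 43.37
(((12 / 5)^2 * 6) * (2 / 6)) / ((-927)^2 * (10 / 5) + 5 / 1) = 288 / 42966575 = 0.00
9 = 9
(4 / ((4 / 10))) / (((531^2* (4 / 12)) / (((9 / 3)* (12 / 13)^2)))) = 160 / 588289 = 0.00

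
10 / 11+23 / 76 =1013 / 836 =1.21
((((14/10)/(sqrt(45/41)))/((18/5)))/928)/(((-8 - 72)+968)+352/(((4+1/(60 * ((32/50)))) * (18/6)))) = 5411 * sqrt(205)/177635013120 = 0.00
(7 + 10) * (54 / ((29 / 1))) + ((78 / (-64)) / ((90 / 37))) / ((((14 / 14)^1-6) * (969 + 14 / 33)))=46988534239 / 1484382400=31.66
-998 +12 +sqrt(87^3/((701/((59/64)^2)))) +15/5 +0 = -983 +5133*sqrt(60987)/44864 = -954.75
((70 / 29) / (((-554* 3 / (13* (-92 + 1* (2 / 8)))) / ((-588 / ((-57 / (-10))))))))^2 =6694946053022500 / 209655010161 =31933.16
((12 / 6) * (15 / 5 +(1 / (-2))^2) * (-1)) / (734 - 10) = -13 / 1448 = -0.01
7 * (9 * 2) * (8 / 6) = 168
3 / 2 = 1.50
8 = 8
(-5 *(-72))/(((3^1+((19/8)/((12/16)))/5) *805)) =2160/17549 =0.12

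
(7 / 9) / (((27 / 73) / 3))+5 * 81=33316 / 81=411.31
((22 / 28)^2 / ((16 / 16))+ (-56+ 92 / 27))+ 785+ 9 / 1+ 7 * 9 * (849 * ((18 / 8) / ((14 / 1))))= 98834977 / 10584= 9338.15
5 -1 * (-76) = 81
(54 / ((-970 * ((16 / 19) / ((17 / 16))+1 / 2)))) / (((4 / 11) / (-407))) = 39043917 / 809950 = 48.21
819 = 819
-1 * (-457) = 457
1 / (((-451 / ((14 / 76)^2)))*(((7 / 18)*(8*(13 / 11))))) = -63 / 3078608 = -0.00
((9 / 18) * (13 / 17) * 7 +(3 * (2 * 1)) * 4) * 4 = 1814 / 17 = 106.71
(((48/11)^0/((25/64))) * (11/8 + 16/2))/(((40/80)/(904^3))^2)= 52394031382649634816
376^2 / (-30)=-70688 / 15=-4712.53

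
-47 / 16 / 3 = -47 / 48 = -0.98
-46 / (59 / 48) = -2208 / 59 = -37.42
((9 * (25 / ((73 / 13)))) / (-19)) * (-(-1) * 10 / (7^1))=-29250 / 9709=-3.01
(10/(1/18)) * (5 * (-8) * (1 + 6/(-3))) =7200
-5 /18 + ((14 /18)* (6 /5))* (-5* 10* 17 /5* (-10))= 28555 /18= 1586.39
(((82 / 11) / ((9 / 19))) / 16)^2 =606841 / 627264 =0.97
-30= -30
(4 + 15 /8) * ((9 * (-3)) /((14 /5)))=-6345 /112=-56.65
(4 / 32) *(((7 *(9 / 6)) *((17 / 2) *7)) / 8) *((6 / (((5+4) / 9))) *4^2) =7497 / 8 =937.12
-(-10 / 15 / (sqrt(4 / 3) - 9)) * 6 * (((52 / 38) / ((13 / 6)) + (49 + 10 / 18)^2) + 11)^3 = -7658805660.45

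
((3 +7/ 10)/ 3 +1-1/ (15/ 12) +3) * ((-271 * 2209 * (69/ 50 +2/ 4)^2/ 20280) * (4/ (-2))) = 175878342283/ 190125000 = 925.07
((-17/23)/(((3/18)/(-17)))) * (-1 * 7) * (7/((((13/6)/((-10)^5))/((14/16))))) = 44607150000/299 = 149187792.64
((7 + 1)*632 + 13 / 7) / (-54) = -35405 / 378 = -93.66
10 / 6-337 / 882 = 1133 / 882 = 1.28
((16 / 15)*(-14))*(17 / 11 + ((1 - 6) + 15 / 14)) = 5872 / 165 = 35.59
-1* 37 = -37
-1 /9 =-0.11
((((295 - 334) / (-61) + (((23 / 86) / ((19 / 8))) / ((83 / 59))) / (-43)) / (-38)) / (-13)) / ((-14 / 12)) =-48594831 / 43933458491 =-0.00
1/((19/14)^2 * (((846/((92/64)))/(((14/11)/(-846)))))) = -7889/5684216472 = -0.00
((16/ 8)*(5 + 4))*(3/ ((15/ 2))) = 36/ 5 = 7.20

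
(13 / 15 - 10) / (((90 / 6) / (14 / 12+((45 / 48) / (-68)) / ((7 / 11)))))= -3584057 / 5140800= -0.70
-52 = -52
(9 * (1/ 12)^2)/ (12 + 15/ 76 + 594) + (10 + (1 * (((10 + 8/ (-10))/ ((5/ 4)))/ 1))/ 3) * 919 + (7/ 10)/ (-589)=31055892648637/ 2713581900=11444.61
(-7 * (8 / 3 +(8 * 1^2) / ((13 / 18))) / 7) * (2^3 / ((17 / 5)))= -21440 / 663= -32.34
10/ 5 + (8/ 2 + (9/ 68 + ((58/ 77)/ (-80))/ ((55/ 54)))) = 6.12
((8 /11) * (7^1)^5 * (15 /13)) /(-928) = -252105 /16588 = -15.20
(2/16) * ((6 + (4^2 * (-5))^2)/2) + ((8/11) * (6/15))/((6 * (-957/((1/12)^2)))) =4551927431/11369160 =400.37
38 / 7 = 5.43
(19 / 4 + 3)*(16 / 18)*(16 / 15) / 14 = 496 / 945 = 0.52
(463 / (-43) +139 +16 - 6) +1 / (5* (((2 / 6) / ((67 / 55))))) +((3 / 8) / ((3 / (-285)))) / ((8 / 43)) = -39747823 / 756800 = -52.52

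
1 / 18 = 0.06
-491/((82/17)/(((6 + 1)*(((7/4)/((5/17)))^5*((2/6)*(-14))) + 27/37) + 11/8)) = 361126428096629489/14563200000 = 24797189.36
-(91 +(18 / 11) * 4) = -1073 / 11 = -97.55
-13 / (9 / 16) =-208 / 9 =-23.11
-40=-40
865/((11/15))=12975/11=1179.55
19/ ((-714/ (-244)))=2318/ 357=6.49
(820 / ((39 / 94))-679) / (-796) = -50599 / 31044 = -1.63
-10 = -10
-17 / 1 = -17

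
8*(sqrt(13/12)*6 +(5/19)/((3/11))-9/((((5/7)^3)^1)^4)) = -56697220797904/13916015625 +8*sqrt(39) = -4024.28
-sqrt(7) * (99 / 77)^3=-729 * sqrt(7) / 343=-5.62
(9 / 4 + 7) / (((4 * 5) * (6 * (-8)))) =-37 / 3840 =-0.01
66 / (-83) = -66 / 83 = -0.80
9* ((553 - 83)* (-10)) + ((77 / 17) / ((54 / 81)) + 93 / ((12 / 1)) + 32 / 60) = -43130621 / 1020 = -42284.92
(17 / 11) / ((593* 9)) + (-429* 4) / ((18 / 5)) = -27983653 / 58707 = -476.67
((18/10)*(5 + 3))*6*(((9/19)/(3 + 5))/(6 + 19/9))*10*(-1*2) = -17496/1387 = -12.61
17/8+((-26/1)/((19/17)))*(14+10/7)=-379627/1064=-356.79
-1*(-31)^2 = -961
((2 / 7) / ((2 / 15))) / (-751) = -0.00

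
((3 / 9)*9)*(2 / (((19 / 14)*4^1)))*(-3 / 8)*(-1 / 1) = 63 / 152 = 0.41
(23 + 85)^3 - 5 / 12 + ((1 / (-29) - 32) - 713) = 438120359 / 348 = 1258966.55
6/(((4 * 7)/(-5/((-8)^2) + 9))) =1713/896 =1.91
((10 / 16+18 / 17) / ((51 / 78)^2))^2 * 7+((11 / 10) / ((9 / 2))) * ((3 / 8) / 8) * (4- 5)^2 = 2516514746939 / 23172066240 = 108.60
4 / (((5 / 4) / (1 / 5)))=16 / 25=0.64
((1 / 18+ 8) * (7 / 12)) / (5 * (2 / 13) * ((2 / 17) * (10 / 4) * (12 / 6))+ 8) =224315 / 403488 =0.56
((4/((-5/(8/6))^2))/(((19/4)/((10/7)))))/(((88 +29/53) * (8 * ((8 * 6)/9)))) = 212/9362535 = 0.00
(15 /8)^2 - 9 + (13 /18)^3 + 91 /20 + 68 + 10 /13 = 206861137 /3032640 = 68.21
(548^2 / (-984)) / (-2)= 18769 / 123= 152.59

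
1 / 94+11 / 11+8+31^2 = 91181 / 94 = 970.01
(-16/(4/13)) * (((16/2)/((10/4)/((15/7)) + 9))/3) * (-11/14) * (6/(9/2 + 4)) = 54912/7259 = 7.56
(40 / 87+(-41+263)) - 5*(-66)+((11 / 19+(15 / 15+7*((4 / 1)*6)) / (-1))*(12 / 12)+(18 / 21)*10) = 4542892 / 11571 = 392.61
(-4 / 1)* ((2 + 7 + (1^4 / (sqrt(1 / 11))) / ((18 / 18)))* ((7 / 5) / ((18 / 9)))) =-126 / 5 - 14* sqrt(11) / 5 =-34.49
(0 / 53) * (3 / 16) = 0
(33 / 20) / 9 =11 / 60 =0.18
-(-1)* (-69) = -69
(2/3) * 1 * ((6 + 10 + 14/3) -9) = 70/9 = 7.78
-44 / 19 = -2.32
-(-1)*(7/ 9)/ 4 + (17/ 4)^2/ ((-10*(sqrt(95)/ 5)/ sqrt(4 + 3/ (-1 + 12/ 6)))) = 7/ 36 - 289*sqrt(665)/ 3040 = -2.26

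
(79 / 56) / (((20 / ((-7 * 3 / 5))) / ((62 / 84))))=-2449 / 11200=-0.22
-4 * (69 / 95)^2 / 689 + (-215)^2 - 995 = 281250297706 / 6218225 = 45230.00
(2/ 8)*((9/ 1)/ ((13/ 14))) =63/ 26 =2.42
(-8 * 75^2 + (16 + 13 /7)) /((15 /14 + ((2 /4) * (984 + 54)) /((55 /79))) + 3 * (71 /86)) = -744679375 /12400041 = -60.05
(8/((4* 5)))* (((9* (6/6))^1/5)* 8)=144/25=5.76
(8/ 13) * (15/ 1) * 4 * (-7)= -3360/ 13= -258.46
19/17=1.12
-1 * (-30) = 30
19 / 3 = 6.33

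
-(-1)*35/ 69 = 35/ 69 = 0.51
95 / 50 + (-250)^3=-156249981 / 10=-15624998.10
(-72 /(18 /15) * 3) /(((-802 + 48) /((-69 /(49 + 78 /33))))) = -13662 /42601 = -0.32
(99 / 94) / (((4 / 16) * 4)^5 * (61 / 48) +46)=2376 / 106643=0.02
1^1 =1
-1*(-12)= 12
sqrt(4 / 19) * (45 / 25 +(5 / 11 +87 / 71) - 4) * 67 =-15.99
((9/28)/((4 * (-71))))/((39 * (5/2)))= -3/258440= -0.00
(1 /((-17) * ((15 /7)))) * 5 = -7 /51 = -0.14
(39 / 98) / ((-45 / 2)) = -13 / 735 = -0.02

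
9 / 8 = 1.12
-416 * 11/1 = -4576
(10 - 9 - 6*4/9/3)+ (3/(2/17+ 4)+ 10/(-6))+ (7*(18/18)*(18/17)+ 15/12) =167821/21420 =7.83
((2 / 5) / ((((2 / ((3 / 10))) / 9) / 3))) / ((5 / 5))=81 / 50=1.62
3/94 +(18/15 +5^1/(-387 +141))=35021/28905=1.21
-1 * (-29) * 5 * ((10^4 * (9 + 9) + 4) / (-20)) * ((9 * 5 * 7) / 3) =-137028045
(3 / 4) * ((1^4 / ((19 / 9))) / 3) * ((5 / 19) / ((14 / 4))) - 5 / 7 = -3565 / 5054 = -0.71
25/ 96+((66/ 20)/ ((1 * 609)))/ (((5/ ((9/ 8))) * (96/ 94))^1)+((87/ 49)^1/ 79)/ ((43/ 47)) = 26523083887/ 92681030400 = 0.29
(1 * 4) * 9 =36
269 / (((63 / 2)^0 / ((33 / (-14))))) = -8877 / 14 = -634.07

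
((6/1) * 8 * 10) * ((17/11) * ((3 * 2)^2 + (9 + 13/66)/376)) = 151977110/5687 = 26723.60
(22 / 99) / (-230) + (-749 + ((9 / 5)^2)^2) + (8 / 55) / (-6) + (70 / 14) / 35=-7355696596 / 9961875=-738.38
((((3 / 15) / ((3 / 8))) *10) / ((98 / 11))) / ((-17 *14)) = -44 / 17493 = -0.00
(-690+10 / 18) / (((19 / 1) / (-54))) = 37230 / 19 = 1959.47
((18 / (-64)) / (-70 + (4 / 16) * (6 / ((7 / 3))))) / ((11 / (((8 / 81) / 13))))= 7 / 2499354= 0.00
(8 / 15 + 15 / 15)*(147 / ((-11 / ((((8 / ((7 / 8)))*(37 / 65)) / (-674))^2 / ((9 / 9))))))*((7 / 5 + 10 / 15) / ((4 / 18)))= -0.01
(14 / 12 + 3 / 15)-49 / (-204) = 1.61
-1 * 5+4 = -1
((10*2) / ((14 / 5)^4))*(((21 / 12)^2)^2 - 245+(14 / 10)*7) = -3686875 / 50176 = -73.48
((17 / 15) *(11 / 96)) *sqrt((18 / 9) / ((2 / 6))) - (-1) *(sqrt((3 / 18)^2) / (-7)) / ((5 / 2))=-1 / 105 + 187 *sqrt(6) / 1440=0.31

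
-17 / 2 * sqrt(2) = -17 * sqrt(2) / 2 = -12.02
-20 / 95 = -4 / 19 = -0.21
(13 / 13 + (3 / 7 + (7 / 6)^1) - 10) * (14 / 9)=-311 / 27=-11.52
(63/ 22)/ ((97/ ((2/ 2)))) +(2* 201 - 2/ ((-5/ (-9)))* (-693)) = 30909171/ 10670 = 2896.83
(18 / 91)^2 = 324 / 8281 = 0.04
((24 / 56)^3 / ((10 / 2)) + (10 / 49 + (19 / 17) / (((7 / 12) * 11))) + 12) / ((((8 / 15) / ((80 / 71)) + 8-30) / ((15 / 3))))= -596222850 / 207111289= -2.88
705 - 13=692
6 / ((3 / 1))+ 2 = 4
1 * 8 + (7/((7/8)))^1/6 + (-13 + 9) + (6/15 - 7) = -1.27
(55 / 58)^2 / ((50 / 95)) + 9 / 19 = 278957 / 127832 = 2.18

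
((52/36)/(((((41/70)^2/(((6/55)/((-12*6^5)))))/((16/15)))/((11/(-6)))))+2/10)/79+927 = 306718467899/330871230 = 927.00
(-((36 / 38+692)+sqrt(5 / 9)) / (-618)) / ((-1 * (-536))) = sqrt(5) / 993744+6583 / 3146856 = 0.00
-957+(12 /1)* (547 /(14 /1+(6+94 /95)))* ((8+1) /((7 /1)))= -3872793 /6979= -554.92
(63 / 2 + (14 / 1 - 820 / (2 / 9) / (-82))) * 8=724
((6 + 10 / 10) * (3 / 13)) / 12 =7 / 52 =0.13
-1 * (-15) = 15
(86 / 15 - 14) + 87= 1181 / 15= 78.73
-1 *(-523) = 523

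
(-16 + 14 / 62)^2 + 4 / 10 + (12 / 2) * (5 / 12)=2419079 / 9610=251.73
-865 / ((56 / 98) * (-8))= 6055 / 32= 189.22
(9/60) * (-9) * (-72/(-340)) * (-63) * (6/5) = 45927/2125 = 21.61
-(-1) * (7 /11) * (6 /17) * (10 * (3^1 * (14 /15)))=1176 /187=6.29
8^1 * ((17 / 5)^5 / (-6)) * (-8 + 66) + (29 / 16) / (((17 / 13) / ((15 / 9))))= -89592765503 / 2550000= -35134.42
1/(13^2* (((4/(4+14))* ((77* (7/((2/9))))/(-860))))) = -860/91091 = -0.01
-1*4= -4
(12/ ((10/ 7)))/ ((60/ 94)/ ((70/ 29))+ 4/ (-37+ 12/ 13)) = 925806/ 16925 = 54.70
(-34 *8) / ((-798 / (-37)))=-5032 / 399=-12.61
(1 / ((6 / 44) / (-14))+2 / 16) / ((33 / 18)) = -2461 / 44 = -55.93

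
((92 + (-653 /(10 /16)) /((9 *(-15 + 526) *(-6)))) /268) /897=0.00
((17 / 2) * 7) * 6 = 357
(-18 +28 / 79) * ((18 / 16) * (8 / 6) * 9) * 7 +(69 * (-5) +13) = -157961 / 79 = -1999.51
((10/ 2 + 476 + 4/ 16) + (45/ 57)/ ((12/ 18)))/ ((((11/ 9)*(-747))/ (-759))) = 2529885/ 6308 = 401.06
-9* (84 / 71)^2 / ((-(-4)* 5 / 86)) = -1365336 / 25205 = -54.17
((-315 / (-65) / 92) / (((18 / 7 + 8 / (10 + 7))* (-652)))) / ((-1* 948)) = 2499 / 89201966464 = 0.00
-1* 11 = -11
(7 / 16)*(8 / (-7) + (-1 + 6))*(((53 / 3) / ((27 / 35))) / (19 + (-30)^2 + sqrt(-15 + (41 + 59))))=1704745 / 40534848 - 1855*sqrt(85) / 40534848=0.04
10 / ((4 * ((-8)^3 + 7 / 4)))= -10 / 2041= -0.00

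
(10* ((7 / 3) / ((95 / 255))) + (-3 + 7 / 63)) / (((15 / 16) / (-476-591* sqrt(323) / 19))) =-32200832* sqrt(323) / 16245-77805056 / 2565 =-65957.84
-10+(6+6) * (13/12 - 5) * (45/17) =-2285/17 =-134.41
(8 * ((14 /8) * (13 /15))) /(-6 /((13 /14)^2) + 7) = 292.93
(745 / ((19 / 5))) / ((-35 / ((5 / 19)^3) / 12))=-1117500 / 912247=-1.22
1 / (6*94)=1 / 564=0.00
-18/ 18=-1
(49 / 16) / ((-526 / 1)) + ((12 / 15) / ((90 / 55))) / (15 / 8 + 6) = 1342301 / 23859360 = 0.06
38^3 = 54872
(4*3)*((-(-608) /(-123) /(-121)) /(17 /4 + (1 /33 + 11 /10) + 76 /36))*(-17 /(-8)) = 930240 /6689683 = 0.14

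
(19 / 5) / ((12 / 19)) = 6.02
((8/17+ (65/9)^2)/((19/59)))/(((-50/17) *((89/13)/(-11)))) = 611454701/6848550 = 89.28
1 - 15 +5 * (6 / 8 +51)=979 / 4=244.75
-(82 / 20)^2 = -1681 / 100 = -16.81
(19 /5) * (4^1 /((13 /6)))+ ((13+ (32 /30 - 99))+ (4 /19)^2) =-5481914 /70395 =-77.87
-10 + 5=-5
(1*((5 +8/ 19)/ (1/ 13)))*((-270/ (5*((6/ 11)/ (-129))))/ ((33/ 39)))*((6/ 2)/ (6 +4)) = 319097.79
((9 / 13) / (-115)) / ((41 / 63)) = -567 / 61295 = -0.01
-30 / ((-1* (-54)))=-5 / 9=-0.56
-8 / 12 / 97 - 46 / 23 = -584 / 291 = -2.01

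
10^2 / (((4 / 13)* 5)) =65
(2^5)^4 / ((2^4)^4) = 16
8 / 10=4 / 5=0.80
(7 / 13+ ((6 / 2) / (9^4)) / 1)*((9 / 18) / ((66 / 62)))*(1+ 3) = 949964 / 938223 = 1.01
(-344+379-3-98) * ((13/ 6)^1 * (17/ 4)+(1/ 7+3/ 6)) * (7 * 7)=-127435/ 4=-31858.75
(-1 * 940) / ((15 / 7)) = -1316 / 3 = -438.67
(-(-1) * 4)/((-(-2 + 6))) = -1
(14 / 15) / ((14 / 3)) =1 / 5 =0.20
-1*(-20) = 20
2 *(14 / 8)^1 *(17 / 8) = 119 / 16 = 7.44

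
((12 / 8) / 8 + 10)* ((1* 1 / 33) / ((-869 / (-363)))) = 163 / 1264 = 0.13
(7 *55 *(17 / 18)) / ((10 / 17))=22253 / 36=618.14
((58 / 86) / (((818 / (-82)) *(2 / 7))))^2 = 69272329 / 1237210276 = 0.06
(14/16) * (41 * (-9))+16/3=-7621/24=-317.54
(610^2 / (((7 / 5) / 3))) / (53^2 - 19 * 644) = -84.58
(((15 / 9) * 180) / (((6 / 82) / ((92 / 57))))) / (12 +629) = 377200 / 36537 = 10.32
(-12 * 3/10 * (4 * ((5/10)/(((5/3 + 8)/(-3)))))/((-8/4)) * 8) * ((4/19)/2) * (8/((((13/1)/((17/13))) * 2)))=-176256/465595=-0.38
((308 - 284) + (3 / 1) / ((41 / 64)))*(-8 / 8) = -1176 / 41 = -28.68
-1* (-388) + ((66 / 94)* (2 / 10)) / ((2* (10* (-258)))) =388.00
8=8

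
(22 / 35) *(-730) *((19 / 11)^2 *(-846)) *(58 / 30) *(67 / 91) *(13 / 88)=7219746939 / 29645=243540.12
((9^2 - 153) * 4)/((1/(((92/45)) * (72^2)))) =-15261696/5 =-3052339.20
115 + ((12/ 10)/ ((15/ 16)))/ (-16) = 2873/ 25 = 114.92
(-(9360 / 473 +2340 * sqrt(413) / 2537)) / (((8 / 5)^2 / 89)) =-1301625 / 1892 -1301625 * sqrt(413) / 40592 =-1339.62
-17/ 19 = -0.89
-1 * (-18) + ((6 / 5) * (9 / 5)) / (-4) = 17.46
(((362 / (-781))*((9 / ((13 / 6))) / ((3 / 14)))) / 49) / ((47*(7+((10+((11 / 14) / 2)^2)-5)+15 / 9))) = -4378752 / 15512047837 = -0.00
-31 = -31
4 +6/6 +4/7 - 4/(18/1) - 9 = -230/63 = -3.65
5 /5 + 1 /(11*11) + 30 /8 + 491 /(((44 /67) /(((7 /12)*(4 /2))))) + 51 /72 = 106206 /121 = 877.74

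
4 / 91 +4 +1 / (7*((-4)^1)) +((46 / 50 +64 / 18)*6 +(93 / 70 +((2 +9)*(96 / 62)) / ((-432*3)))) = 245082589 / 7616700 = 32.18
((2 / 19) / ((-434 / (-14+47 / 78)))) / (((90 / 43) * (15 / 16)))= 1892 / 1142505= 0.00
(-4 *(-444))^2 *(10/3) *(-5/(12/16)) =-70092800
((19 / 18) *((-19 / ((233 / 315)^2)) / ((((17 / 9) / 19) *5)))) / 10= -27223371 / 3691652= -7.37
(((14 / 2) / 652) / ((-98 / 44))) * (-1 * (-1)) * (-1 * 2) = 11 / 1141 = 0.01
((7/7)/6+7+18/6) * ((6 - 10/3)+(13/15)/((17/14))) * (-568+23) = -2865719/153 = -18730.19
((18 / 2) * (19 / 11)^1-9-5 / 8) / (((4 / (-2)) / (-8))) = 521 / 22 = 23.68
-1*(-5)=5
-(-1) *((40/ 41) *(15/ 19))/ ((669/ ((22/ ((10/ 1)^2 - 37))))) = 4400/ 10944171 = 0.00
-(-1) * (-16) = -16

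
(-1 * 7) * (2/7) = -2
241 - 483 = -242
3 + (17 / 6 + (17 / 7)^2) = 3449 / 294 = 11.73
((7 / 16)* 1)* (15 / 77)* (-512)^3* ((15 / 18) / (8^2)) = -1638400 / 11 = -148945.45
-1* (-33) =33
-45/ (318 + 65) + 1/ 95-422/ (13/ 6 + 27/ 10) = -230601166/ 2656105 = -86.82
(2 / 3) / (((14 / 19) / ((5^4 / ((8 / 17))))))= 201875 / 168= 1201.64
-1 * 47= -47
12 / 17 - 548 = -9304 / 17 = -547.29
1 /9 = 0.11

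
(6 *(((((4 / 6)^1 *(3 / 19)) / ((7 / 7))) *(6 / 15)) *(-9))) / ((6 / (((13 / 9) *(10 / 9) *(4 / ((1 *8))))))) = -52 / 171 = -0.30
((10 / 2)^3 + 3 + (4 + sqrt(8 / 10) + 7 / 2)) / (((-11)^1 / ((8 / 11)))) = -1084 / 121-16 * sqrt(5) / 605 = -9.02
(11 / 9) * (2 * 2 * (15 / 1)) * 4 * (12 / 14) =1760 / 7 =251.43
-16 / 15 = -1.07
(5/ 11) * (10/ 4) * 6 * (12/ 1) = 81.82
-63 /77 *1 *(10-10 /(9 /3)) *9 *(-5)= 2700 /11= 245.45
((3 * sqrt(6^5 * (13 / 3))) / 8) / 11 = 27 * sqrt(26) / 22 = 6.26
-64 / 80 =-4 / 5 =-0.80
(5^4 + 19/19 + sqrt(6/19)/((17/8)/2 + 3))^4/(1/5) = 1260327199675904 * sqrt(114)/19827925 + 989596358583656983696/1288815125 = 768512891538.55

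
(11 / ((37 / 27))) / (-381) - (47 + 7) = -54.02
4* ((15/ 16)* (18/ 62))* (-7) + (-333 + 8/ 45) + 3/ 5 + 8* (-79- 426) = -4887905/ 1116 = -4379.84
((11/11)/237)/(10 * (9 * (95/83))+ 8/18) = 249/6105278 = 0.00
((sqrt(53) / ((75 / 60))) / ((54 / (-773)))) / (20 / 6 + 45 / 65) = -20098 * sqrt(53) / 7065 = -20.71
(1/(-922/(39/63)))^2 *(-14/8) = -169/214221168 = -0.00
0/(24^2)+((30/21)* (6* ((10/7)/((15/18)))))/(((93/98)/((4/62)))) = 960/961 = 1.00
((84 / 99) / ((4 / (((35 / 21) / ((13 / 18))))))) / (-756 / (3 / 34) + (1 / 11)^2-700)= -770 / 14578551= -0.00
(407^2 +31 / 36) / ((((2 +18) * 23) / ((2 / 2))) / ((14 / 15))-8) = 41743765 / 122184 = 341.65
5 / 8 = 0.62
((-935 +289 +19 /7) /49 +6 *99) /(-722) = -199239 /247646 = -0.80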